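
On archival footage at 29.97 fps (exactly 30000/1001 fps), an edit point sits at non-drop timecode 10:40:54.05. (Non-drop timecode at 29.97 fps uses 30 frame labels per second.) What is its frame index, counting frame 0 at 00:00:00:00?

Total seconds to the label: (10 × 3600 + 40 × 60 + 54) = 38454.
Frame index = 38454 × 30 + 5 = 1153625.

frame 1153625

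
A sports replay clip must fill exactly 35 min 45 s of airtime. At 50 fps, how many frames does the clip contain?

35 min 45 s = 2145 s.
Frames = 2145 × 50 = 107250.

107250 frames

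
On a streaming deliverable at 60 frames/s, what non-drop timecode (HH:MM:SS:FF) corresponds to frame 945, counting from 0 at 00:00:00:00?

00:00:15:45

945 ÷ 60 = 15 full seconds, remainder 45 frames.
15 s = 0 h 0 min 15 s.
Timecode: 00:00:15:45.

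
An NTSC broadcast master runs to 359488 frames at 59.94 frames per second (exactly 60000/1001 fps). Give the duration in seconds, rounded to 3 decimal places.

Running time = 359488 × 1001/60000 = 11245234/1875 s ≈ 5997.458 s.

5997.458 seconds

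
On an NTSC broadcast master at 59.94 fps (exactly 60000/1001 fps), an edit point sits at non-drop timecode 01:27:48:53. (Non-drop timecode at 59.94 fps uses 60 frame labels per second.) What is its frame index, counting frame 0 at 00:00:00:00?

frame 316133

Total seconds to the label: (1 × 3600 + 27 × 60 + 48) = 5268.
Frame index = 5268 × 60 + 53 = 316133.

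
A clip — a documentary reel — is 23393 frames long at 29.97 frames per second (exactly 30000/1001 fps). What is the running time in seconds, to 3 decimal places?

Running time = 23393 × 1001/30000 = 23416393/30000 s ≈ 780.546 s.

780.546 seconds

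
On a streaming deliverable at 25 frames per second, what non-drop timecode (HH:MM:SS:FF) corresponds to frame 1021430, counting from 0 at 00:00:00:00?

1021430 ÷ 25 = 40857 full seconds, remainder 5 frames.
40857 s = 11 h 20 min 57 s.
Timecode: 11:20:57:05.

11:20:57:05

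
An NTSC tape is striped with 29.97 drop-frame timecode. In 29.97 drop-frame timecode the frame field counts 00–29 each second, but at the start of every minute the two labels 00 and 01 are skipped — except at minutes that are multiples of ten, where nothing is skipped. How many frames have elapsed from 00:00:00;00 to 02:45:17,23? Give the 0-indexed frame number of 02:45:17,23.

297235

Complete 10-minute blocks: 16, each 17982 frames → 287712.
Remaining 5 whole minutes in the current block: 1800 + 4 × 1798 = 8992 frames.
Within the current minute: 17 × 30 + 23 − 2 = 531 (labels ;00/;01 skipped at this minute). Total = 287712 + 8992 + 531 = 297235.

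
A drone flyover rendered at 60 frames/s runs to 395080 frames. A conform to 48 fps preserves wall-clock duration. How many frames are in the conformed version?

316064 frames

Target frames = source frames × (target rate / source rate) = 395080 × (48)/(60) = 395080 × 4/5 = 316064.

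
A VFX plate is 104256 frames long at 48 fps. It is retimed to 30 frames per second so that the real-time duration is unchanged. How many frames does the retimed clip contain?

65160 frames

Target frames = source frames × (target rate / source rate) = 104256 × (30)/(48) = 104256 × 5/8 = 65160.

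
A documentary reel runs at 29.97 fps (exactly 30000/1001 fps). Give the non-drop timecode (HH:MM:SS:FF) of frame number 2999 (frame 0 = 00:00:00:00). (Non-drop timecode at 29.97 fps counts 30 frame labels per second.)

00:01:39:29

2999 ÷ 30 = 99 full seconds, remainder 29 frames.
99 s = 0 h 1 min 39 s.
Timecode: 00:01:39:29.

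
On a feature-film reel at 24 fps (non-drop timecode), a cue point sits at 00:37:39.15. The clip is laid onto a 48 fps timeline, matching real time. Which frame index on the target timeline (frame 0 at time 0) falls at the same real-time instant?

Source frame index: (0×3600 + 37×60 + 39) × 24 + 15 = 54231.
Real time: 54231 / (24) = 18077/8 s.
Target frame: (18077/8) × (48) = 108462.

frame 108462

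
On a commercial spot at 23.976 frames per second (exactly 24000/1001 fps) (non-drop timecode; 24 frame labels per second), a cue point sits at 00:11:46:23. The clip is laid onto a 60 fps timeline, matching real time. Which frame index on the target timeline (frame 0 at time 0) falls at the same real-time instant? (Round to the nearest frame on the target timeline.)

Source frame index: (0×3600 + 11×60 + 46) × 24 + 23 = 16967.
Real time: 16967 / (24000/1001) = 16983967/24000 s.
Target frame: (16983967/24000) × (60) = 16983967/400 ≈ 42459.918 → 42460.

frame 42460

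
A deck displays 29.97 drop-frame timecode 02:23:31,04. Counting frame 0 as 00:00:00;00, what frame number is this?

Complete 10-minute blocks: 14, each 17982 frames → 251748.
Remaining 3 whole minutes in the current block: 1800 + 2 × 1798 = 5396 frames.
Within the current minute: 31 × 30 + 4 − 2 = 932 (labels ;00/;01 skipped at this minute). Total = 251748 + 5396 + 932 = 258076.

258076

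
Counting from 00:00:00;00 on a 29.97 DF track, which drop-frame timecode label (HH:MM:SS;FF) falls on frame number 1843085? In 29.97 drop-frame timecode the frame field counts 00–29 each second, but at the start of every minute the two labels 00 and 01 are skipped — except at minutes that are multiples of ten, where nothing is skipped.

17:04:57;19

Each 10-minute DF block holds 10 × 60 × 30 − 9 × 2 = 17982 frames. 1843085 ÷ 17982 → 102 full blocks, remainder 8921.
Within the partial block the first minute is 1800 frames and each further minute 1798, so 4 further minute boundaries passed. Total skipped labels = 18 × 102 + 2 × 4 = 1844.
Non-drop label index = 1843085 + 1844 = 1844929; at 30 labels/s that is 17:04:57:19, i.e. DF 17:04:57;19.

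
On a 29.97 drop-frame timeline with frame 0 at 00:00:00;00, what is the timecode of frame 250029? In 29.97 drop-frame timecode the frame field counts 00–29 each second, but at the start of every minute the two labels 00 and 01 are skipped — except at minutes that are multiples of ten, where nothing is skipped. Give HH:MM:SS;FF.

Ten DF minutes hold 17982 frames, so frame 250029 lies in block 13 (frames 233766–251747) with 16263 frames into that block.
The block's first minute is 1800 frames and the rest 1798 each; 16263 frames reaches minute 9, so 13 × 18 + 9 × 2 = 252 labels have been skipped so far.
Adding those back, label number 250029 + 252 = 250281 at 30 labels/s is 8342 s + 21 f = 2 h 19 min 2 s frame 21, i.e. 02:19:02;21.

02:19:02;21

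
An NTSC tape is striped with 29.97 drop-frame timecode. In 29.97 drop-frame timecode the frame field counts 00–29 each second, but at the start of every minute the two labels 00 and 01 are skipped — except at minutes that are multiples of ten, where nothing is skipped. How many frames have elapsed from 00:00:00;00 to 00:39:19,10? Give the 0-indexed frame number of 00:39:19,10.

70708

Complete 10-minute blocks: 3, each 17982 frames → 53946.
Remaining 9 whole minutes in the current block: 1800 + 8 × 1798 = 16184 frames.
Within the current minute: 19 × 30 + 10 − 2 = 578 (labels ;00/;01 skipped at this minute). Total = 53946 + 16184 + 578 = 70708.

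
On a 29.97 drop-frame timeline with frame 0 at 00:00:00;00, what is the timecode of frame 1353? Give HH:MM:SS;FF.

00:00:45;03

Each 10-minute DF block holds 10 × 60 × 30 − 9 × 2 = 17982 frames. 1353 ÷ 17982 → 0 full blocks, remainder 1353.
Within the partial block the first minute is 1800 frames and each further minute 1798, so 0 further minute boundaries passed. Total skipped labels = 18 × 0 + 2 × 0 = 0.
Non-drop label index = 1353 + 0 = 1353; at 30 labels/s that is 00:00:45:03, i.e. DF 00:00:45;03.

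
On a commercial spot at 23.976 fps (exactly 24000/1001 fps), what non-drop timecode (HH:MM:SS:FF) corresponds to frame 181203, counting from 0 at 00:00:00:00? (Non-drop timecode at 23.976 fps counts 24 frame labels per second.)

181203 ÷ 24 = 7550 full seconds, remainder 3 frames.
7550 s = 2 h 5 min 50 s.
Timecode: 02:05:50:03.

02:05:50:03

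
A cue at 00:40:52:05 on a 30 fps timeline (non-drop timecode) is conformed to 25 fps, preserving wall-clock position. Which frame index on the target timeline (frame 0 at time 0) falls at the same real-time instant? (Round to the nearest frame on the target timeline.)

frame 61304

Source frame index: (0×3600 + 40×60 + 52) × 30 + 5 = 73565.
Real time: 73565 / (30) = 14713/6 s.
Target frame: (14713/6) × (25) = 367825/6 ≈ 61304.167 → 61304.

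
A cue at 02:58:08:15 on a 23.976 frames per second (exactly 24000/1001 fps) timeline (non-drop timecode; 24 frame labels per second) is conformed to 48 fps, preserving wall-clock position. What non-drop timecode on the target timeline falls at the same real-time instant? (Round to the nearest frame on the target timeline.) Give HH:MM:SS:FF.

Source frame index: (2×3600 + 58×60 + 8) × 24 + 15 = 256527.
Real time: 256527 / (24000/1001) = 85594509/8000 s.
Target frame: (85594509/8000) × (48) = 256783527/500 ≈ 513567.054 → 513567.
At 48 labels/s: frame 513567 → 02:58:19:15.

02:58:19:15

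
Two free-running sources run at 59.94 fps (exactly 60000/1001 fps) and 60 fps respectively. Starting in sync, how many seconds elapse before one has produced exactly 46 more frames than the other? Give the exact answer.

23023/30 seconds

The gap grows by |60 − 60000/1001| = 60/1001 frames per second.
Time for a 46-frame gap: 46 ÷ (60/1001) = 23023/30 s.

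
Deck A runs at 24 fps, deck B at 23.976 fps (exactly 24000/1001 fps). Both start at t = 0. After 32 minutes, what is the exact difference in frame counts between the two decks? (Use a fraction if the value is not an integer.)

46080/1001 frames

32 min = 1920 s.
A emits 24 × 1920 = 46080 frames; B emits 24000/1001 × 1920 = 46080000/1001.
Difference = 46080/1001 frames (≈ 46.0340); B is behind A.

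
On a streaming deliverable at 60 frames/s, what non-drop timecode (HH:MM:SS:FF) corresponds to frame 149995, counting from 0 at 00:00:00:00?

00:41:39:55

149995 ÷ 60 = 2499 full seconds, remainder 55 frames.
2499 s = 0 h 41 min 39 s.
Timecode: 00:41:39:55.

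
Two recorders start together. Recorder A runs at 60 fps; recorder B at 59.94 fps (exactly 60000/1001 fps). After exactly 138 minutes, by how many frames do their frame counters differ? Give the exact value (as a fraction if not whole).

496800/1001 frames

138 min = 8280 s.
A emits 60 × 8280 = 496800 frames; B emits 60000/1001 × 8280 = 496800000/1001.
Difference = 496800/1001 frames (≈ 496.3037); B is behind A.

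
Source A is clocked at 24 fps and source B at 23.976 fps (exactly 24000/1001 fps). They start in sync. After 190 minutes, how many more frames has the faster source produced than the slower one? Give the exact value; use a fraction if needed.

190 min = 11400 s.
A emits 24 × 11400 = 273600 frames; B emits 24000/1001 × 11400 = 273600000/1001.
Difference = 273600/1001 frames (≈ 273.3267); B is behind A.

273600/1001 frames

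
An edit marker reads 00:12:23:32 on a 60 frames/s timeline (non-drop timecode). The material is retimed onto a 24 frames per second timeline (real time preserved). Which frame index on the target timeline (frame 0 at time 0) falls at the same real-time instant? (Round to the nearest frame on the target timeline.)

Source frame index: (0×3600 + 12×60 + 23) × 60 + 32 = 44612.
Real time: 44612 / (60) = 11153/15 s.
Target frame: (11153/15) × (24) = 89224/5 ≈ 17844.800 → 17845.

frame 17845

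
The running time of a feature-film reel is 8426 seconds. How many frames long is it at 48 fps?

404448 frames

Frames = 8426 × 48 = 404448.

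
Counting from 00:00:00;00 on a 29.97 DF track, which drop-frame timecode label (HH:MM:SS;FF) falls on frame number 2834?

00:01:34;16

Each 10-minute DF block holds 10 × 60 × 30 − 9 × 2 = 17982 frames. 2834 ÷ 17982 → 0 full blocks, remainder 2834.
Within the partial block the first minute is 1800 frames and each further minute 1798, so 1 further minute boundary passed. Total skipped labels = 18 × 0 + 2 × 1 = 2.
Non-drop label index = 2834 + 2 = 2836; at 30 labels/s that is 00:01:34:16, i.e. DF 00:01:34;16.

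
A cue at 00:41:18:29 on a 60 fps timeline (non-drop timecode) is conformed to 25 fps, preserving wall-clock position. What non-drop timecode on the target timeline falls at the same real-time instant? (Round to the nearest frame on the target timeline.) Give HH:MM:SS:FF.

Source frame index: (0×3600 + 41×60 + 18) × 60 + 29 = 148709.
Real time: 148709 / (60) = 148709/60 s.
Target frame: (148709/60) × (25) = 743545/12 ≈ 61962.083 → 61962.
At 25 labels/s: frame 61962 → 00:41:18:12.

00:41:18:12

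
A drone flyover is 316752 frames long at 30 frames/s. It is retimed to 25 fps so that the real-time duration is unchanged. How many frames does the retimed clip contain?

263960 frames

Target frames = source frames × (target rate / source rate) = 316752 × (25)/(30) = 316752 × 5/6 = 263960.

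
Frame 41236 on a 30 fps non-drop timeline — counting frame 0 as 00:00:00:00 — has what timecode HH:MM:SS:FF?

41236 ÷ 30 = 1374 full seconds, remainder 16 frames.
1374 s = 0 h 22 min 54 s.
Timecode: 00:22:54:16.

00:22:54:16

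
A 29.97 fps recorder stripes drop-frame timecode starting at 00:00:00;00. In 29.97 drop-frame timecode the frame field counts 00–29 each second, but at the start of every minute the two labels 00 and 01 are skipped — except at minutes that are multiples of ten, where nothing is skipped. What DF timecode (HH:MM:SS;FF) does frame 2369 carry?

Ten DF minutes hold 17982 frames, so frame 2369 lies in block 0 (frames 0–17981) with 2369 frames into that block.
The block's first minute is 1800 frames and the rest 1798 each; 2369 frames reaches minute 1, so 0 × 18 + 1 × 2 = 2 labels have been skipped so far.
Adding those back, label number 2369 + 2 = 2371 at 30 labels/s is 79 s + 1 f = 0 h 1 min 19 s frame 1, i.e. 00:01:19;01.

00:01:19;01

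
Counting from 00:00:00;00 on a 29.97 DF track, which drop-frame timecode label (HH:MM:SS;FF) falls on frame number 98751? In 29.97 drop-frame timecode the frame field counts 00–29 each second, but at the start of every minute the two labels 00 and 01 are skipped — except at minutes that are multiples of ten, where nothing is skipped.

00:54:54;29

Ten DF minutes hold 17982 frames, so frame 98751 lies in block 5 (frames 89910–107891) with 8841 frames into that block.
The block's first minute is 1800 frames and the rest 1798 each; 8841 frames reaches minute 4, so 5 × 18 + 4 × 2 = 98 labels have been skipped so far.
Adding those back, label number 98751 + 98 = 98849 at 30 labels/s is 3294 s + 29 f = 0 h 54 min 54 s frame 29, i.e. 00:54:54;29.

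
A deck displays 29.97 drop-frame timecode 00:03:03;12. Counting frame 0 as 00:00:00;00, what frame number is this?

Complete 10-minute blocks: 0, each 17982 frames → 0.
Remaining 3 whole minutes in the current block: 1800 + 2 × 1798 = 5396 frames.
Within the current minute: 3 × 30 + 12 − 2 = 100 (labels ;00/;01 skipped at this minute). Total = 0 + 5396 + 100 = 5496.

5496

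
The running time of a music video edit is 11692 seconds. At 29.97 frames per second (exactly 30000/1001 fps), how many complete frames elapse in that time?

Frames = 11692 × 30000/1001 = 350760000/1001 ≈ 350409.5904.
Complete frames: 350409.

350409 frames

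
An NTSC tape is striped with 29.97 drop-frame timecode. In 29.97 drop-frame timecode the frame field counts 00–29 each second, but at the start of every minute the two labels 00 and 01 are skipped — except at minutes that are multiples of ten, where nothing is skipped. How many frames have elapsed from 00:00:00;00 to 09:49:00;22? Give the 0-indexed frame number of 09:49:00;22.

Complete 10-minute blocks: 58, each 17982 frames → 1042956.
Remaining 9 whole minutes in the current block: 1800 + 8 × 1798 = 16184 frames.
Within the current minute: 0 × 30 + 22 − 2 = 20 (labels ;00/;01 skipped at this minute). Total = 1042956 + 16184 + 20 = 1059160.

1059160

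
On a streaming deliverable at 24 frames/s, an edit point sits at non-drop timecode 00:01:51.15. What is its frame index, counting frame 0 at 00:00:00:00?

2679

Total seconds to the label: (0 × 3600 + 1 × 60 + 51) = 111.
Frame index = 111 × 24 + 15 = 2679.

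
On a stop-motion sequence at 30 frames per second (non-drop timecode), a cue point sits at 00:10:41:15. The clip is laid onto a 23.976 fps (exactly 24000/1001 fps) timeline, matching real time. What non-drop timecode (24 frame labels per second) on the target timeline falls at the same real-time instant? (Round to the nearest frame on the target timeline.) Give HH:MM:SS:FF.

00:10:40:21

Source frame index: (0×3600 + 10×60 + 41) × 30 + 15 = 19245.
Real time: 19245 / (30) = 1283/2 s.
Target frame: (1283/2) × (24000/1001) = 15396000/1001 ≈ 15380.619 → 15381.
At 24 labels/s: frame 15381 → 00:10:40:21.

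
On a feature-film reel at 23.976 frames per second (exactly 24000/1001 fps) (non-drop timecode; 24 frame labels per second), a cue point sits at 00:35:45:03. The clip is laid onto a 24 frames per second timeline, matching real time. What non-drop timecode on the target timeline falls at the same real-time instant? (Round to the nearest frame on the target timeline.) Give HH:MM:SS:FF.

00:35:47:06

Source frame index: (0×3600 + 35×60 + 45) × 24 + 3 = 51483.
Real time: 51483 / (24000/1001) = 17178161/8000 s.
Target frame: (17178161/8000) × (24) = 51534483/1000 ≈ 51534.483 → 51534.
At 24 labels/s: frame 51534 → 00:35:47:06.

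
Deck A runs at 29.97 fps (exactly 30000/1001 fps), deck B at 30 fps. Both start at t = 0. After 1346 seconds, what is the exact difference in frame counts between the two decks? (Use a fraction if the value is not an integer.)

A emits 30000/1001 × 1346 = 40380000/1001 frames; B emits 30 × 1346 = 40380.
Difference = 40380/1001 frames (≈ 40.3397); B is ahead of A.

40380/1001 frames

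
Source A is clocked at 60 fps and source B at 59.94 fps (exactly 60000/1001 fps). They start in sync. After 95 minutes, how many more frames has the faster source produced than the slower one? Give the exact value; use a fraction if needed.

95 min = 5700 s.
A emits 60 × 5700 = 342000 frames; B emits 60000/1001 × 5700 = 342000000/1001.
Difference = 342000/1001 frames (≈ 341.6583); B is behind A.

342000/1001 frames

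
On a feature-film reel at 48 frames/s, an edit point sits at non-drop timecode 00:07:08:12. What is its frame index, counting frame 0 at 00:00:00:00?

Total seconds to the label: (0 × 3600 + 7 × 60 + 8) = 428.
Frame index = 428 × 48 + 12 = 20556.

20556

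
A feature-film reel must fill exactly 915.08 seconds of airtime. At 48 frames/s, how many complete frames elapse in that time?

Frames = 915.08 × 48 = 1098096/25 ≈ 43923.8400.
Complete frames: 43923.

43923 frames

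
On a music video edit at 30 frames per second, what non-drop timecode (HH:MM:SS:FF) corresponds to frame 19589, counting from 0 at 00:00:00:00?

19589 ÷ 30 = 652 full seconds, remainder 29 frames.
652 s = 0 h 10 min 52 s.
Timecode: 00:10:52:29.

00:10:52:29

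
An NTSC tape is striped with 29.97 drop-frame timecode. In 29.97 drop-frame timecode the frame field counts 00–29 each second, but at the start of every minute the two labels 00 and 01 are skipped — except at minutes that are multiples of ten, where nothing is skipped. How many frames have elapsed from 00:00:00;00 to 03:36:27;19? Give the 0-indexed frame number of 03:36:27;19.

As if non-drop at 30 labels/s: (3 × 3600 + 36 × 60 + 27) × 30 + 19 = 389629.
Minute boundaries passed: 216; those not divisible by 10: 216 − 21 = 195; dropped labels = 2 × 195 = 390.
Actual frame index = 389629 − 390 = 389239.

389239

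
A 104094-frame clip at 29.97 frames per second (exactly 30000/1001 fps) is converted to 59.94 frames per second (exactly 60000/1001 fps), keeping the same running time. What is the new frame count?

208188 frames

Target frames = source frames × (target rate / source rate) = 104094 × (60000/1001)/(30000/1001) = 104094 × 2 = 208188.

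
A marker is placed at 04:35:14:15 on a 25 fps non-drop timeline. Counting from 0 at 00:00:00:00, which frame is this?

Total seconds to the label: (4 × 3600 + 35 × 60 + 14) = 16514.
Frame index = 16514 × 25 + 15 = 412865.

frame 412865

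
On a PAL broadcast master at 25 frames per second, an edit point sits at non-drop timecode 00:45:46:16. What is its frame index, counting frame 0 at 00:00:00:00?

frame 68666

Total seconds to the label: (0 × 3600 + 45 × 60 + 46) = 2746.
Frame index = 2746 × 25 + 16 = 68666.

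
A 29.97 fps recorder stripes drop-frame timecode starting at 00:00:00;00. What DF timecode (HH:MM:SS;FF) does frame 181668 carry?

01:41:01;20

Ten DF minutes hold 17982 frames, so frame 181668 lies in block 10 (frames 179820–197801) with 1848 frames into that block.
The block's first minute is 1800 frames and the rest 1798 each; 1848 frames reaches minute 1, so 10 × 18 + 1 × 2 = 182 labels have been skipped so far.
Adding those back, label number 181668 + 182 = 181850 at 30 labels/s is 6061 s + 20 f = 1 h 41 min 1 s frame 20, i.e. 01:41:01;20.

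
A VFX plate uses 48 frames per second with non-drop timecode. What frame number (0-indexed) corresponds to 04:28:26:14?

Total seconds to the label: (4 × 3600 + 28 × 60 + 26) = 16106.
Frame index = 16106 × 48 + 14 = 773102.

frame 773102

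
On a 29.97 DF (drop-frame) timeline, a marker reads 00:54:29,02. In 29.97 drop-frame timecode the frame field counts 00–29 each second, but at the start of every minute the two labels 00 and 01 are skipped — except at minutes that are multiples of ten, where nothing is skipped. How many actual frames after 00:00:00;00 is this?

97974

As if non-drop at 30 labels/s: (0 × 3600 + 54 × 60 + 29) × 30 + 2 = 98072.
Minute boundaries passed: 54; those not divisible by 10: 54 − 5 = 49; dropped labels = 2 × 49 = 98.
Actual frame index = 98072 − 98 = 97974.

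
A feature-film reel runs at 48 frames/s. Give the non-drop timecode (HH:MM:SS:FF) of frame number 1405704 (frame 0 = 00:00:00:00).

1405704 ÷ 48 = 29285 full seconds, remainder 24 frames.
29285 s = 8 h 8 min 5 s.
Timecode: 08:08:05:24.

08:08:05:24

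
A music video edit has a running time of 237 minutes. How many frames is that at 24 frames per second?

341280 frames

237 min = 14220 s.
Frames = 14220 × 24 = 341280.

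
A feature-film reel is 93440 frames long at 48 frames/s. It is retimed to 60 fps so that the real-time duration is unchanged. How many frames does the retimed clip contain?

Target frames = source frames × (target rate / source rate) = 93440 × (60)/(48) = 93440 × 5/4 = 116800.

116800 frames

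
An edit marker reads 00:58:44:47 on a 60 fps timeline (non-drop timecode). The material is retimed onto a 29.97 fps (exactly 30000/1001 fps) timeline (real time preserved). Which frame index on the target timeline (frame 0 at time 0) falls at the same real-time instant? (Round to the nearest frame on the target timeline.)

frame 105638

Source frame index: (0×3600 + 58×60 + 44) × 60 + 47 = 211487.
Real time: 211487 / (60) = 211487/60 s.
Target frame: (211487/60) × (30000/1001) = 105743500/1001 ≈ 105637.862 → 105638.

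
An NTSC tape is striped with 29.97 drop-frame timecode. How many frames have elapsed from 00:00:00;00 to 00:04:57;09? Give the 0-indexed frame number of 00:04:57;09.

8911

Complete 10-minute blocks: 0, each 17982 frames → 0.
Remaining 4 whole minutes in the current block: 1800 + 3 × 1798 = 7194 frames.
Within the current minute: 57 × 30 + 9 − 2 = 1717 (labels ;00/;01 skipped at this minute). Total = 0 + 7194 + 1717 = 8911.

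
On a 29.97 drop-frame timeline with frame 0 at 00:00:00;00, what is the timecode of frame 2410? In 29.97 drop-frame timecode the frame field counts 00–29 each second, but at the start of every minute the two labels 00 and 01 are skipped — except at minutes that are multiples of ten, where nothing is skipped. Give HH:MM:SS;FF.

00:01:20;12

Ten DF minutes hold 17982 frames, so frame 2410 lies in block 0 (frames 0–17981) with 2410 frames into that block.
The block's first minute is 1800 frames and the rest 1798 each; 2410 frames reaches minute 1, so 0 × 18 + 1 × 2 = 2 labels have been skipped so far.
Adding those back, label number 2410 + 2 = 2412 at 30 labels/s is 80 s + 12 f = 0 h 1 min 20 s frame 12, i.e. 00:01:20;12.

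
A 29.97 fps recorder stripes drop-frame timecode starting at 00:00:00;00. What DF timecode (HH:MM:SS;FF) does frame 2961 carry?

Ten DF minutes hold 17982 frames, so frame 2961 lies in block 0 (frames 0–17981) with 2961 frames into that block.
The block's first minute is 1800 frames and the rest 1798 each; 2961 frames reaches minute 1, so 0 × 18 + 1 × 2 = 2 labels have been skipped so far.
Adding those back, label number 2961 + 2 = 2963 at 30 labels/s is 98 s + 23 f = 0 h 1 min 38 s frame 23, i.e. 00:01:38;23.

00:01:38;23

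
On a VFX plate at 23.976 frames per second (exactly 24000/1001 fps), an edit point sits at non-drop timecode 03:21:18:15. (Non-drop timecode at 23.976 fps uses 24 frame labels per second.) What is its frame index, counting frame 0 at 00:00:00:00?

Total seconds to the label: (3 × 3600 + 21 × 60 + 18) = 12078.
Frame index = 12078 × 24 + 15 = 289887.

289887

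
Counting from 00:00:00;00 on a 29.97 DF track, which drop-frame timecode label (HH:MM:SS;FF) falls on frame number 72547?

Each 10-minute DF block holds 10 × 60 × 30 − 9 × 2 = 17982 frames. 72547 ÷ 17982 → 4 full blocks, remainder 619.
Within the partial block the first minute is 1800 frames and each further minute 1798, so 0 further minute boundaries passed. Total skipped labels = 18 × 4 + 2 × 0 = 72.
Non-drop label index = 72547 + 72 = 72619; at 30 labels/s that is 00:40:20:19, i.e. DF 00:40:20;19.

00:40:20;19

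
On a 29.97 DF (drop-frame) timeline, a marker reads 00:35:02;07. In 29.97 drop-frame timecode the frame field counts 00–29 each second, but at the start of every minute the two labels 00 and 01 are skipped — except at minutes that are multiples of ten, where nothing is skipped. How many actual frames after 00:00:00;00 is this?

63003

Complete 10-minute blocks: 3, each 17982 frames → 53946.
Remaining 5 whole minutes in the current block: 1800 + 4 × 1798 = 8992 frames.
Within the current minute: 2 × 30 + 7 − 2 = 65 (labels ;00/;01 skipped at this minute). Total = 53946 + 8992 + 65 = 63003.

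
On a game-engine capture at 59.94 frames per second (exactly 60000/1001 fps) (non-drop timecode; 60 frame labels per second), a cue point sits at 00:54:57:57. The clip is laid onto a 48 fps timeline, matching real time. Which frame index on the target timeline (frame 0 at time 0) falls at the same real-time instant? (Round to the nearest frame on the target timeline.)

Source frame index: (0×3600 + 54×60 + 57) × 60 + 57 = 197877.
Real time: 197877 / (60000/1001) = 66024959/20000 s.
Target frame: (66024959/20000) × (48) = 198074877/1250 ≈ 158459.902 → 158460.

frame 158460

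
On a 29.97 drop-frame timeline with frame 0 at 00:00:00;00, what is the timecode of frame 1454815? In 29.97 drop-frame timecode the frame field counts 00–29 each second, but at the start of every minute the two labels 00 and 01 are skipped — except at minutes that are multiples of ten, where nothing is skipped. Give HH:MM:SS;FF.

Each 10-minute DF block holds 10 × 60 × 30 − 9 × 2 = 17982 frames. 1454815 ÷ 17982 → 80 full blocks, remainder 16255.
Within the partial block the first minute is 1800 frames and each further minute 1798, so 9 further minute boundaries passed. Total skipped labels = 18 × 80 + 2 × 9 = 1458.
Non-drop label index = 1454815 + 1458 = 1456273; at 30 labels/s that is 13:29:02:13, i.e. DF 13:29:02;13.

13:29:02;13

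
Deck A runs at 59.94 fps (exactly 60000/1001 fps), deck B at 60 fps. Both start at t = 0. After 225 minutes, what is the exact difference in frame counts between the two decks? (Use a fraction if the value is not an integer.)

810000/1001 frames

225 min = 13500 s.
A emits 60000/1001 × 13500 = 810000000/1001 frames; B emits 60 × 13500 = 810000.
Difference = 810000/1001 frames (≈ 809.1908); B is ahead of A.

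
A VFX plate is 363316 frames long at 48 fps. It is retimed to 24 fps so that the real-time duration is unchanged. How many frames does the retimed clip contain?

Target frames = source frames × (target rate / source rate) = 363316 × (24)/(48) = 363316 × 1/2 = 181658.

181658 frames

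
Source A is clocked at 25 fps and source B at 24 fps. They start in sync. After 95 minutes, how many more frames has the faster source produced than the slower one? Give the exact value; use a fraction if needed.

5700 frames

95 min = 5700 s.
A emits 25 × 5700 = 142500 frames; B emits 24 × 5700 = 136800.
Difference = 5700 frames; B is behind A.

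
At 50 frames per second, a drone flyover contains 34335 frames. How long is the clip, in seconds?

686.7 seconds

Running time = 34335 / (50) = 686.7 s.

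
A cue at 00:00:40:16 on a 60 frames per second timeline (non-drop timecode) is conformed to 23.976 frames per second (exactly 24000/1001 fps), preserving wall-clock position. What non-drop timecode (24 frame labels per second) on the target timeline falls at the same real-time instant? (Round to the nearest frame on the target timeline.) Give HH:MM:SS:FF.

00:00:40:05

Source frame index: (0×3600 + 0×60 + 40) × 60 + 16 = 2416.
Real time: 2416 / (60) = 604/15 s.
Target frame: (604/15) × (24000/1001) = 966400/1001 ≈ 965.435 → 965.
At 24 labels/s: frame 965 → 00:00:40:05.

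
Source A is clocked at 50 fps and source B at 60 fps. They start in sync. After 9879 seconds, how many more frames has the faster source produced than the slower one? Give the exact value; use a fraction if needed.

98790 frames

A emits 50 × 9879 = 493950 frames; B emits 60 × 9879 = 592740.
Difference = 98790 frames; B is ahead of A.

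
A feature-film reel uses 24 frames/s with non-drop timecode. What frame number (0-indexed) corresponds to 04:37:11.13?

Total seconds to the label: (4 × 3600 + 37 × 60 + 11) = 16631.
Frame index = 16631 × 24 + 13 = 399157.

399157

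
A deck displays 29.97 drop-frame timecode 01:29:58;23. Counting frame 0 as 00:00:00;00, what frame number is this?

Complete 10-minute blocks: 8, each 17982 frames → 143856.
Remaining 9 whole minutes in the current block: 1800 + 8 × 1798 = 16184 frames.
Within the current minute: 58 × 30 + 23 − 2 = 1761 (labels ;00/;01 skipped at this minute). Total = 143856 + 16184 + 1761 = 161801.

161801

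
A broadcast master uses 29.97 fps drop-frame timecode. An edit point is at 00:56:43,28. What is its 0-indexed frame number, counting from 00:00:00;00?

102016

Complete 10-minute blocks: 5, each 17982 frames → 89910.
Remaining 6 whole minutes in the current block: 1800 + 5 × 1798 = 10790 frames.
Within the current minute: 43 × 30 + 28 − 2 = 1316 (labels ;00/;01 skipped at this minute). Total = 89910 + 10790 + 1316 = 102016.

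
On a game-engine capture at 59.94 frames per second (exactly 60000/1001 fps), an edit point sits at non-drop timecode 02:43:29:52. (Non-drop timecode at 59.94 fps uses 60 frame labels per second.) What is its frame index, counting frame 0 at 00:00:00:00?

588592

Total seconds to the label: (2 × 3600 + 43 × 60 + 29) = 9809.
Frame index = 9809 × 60 + 52 = 588592.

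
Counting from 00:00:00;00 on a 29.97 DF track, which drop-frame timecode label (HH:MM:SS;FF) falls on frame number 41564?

00:23:06;26

Each 10-minute DF block holds 10 × 60 × 30 − 9 × 2 = 17982 frames. 41564 ÷ 17982 → 2 full blocks, remainder 5600.
Within the partial block the first minute is 1800 frames and each further minute 1798, so 3 further minute boundaries passed. Total skipped labels = 18 × 2 + 2 × 3 = 42.
Non-drop label index = 41564 + 42 = 41606; at 30 labels/s that is 00:23:06:26, i.e. DF 00:23:06;26.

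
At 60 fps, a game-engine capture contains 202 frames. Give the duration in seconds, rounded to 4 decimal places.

3.3667 seconds

Running time = 202 × 1/60 = 101/30 s ≈ 3.3667 s.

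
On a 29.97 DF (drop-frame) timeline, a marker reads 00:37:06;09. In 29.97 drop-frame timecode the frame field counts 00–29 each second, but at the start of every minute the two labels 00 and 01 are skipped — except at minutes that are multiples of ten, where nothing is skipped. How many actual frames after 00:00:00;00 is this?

66721

As if non-drop at 30 labels/s: (0 × 3600 + 37 × 60 + 6) × 30 + 9 = 66789.
Minute boundaries passed: 37; those not divisible by 10: 37 − 3 = 34; dropped labels = 2 × 34 = 68.
Actual frame index = 66789 − 68 = 66721.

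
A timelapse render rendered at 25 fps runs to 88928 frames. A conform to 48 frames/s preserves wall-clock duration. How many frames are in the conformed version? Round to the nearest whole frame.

Frames at target rate = 88928 × (48) / (25) = 4268544/25 ≈ 170741.760.
Nearest whole frame: 170742.

170742 frames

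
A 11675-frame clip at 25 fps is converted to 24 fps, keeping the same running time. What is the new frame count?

Target frames = source frames × (target rate / source rate) = 11675 × (24)/(25) = 11675 × 24/25 = 11208.

11208 frames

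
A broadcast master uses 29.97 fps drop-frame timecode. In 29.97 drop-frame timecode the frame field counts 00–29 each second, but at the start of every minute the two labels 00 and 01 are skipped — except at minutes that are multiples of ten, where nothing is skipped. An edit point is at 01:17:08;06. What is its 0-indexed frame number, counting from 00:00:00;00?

As if non-drop at 30 labels/s: (1 × 3600 + 17 × 60 + 8) × 30 + 6 = 138846.
Minute boundaries passed: 77; those not divisible by 10: 77 − 7 = 70; dropped labels = 2 × 70 = 140.
Actual frame index = 138846 − 140 = 138706.

138706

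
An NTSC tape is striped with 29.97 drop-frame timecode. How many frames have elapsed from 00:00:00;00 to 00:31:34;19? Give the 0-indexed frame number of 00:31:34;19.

56783

As if non-drop at 30 labels/s: (0 × 3600 + 31 × 60 + 34) × 30 + 19 = 56839.
Minute boundaries passed: 31; those not divisible by 10: 31 − 3 = 28; dropped labels = 2 × 28 = 56.
Actual frame index = 56839 − 56 = 56783.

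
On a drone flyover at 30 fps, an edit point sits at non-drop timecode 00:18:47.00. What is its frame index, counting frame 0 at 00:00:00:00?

frame 33810

Total seconds to the label: (0 × 3600 + 18 × 60 + 47) = 1127.
Frame index = 1127 × 30 + 0 = 33810.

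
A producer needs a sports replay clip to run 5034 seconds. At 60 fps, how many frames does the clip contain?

302040 frames

Frames = 5034 × 60 = 302040.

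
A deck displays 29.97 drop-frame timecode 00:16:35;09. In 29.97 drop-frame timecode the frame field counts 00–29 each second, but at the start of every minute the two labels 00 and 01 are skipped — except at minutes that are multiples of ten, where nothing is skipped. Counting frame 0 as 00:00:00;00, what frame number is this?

29829

As if non-drop at 30 labels/s: (0 × 3600 + 16 × 60 + 35) × 30 + 9 = 29859.
Minute boundaries passed: 16; those not divisible by 10: 16 − 1 = 15; dropped labels = 2 × 15 = 30.
Actual frame index = 29859 − 30 = 29829.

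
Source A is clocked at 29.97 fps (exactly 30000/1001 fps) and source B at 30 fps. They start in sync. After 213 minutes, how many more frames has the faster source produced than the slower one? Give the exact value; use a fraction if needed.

383400/1001 frames

213 min = 12780 s.
A emits 30000/1001 × 12780 = 383400000/1001 frames; B emits 30 × 12780 = 383400.
Difference = 383400/1001 frames (≈ 383.0170); B is ahead of A.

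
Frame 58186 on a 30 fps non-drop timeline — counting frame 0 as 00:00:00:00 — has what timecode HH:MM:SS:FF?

00:32:19:16

58186 ÷ 30 = 1939 full seconds, remainder 16 frames.
1939 s = 0 h 32 min 19 s.
Timecode: 00:32:19:16.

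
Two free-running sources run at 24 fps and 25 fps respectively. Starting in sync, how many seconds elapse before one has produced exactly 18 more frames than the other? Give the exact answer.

18 seconds

The gap grows by |25 − 24| = 1 frame per second.
Time for a 18-frame gap: 18 ÷ (1) = 18 s.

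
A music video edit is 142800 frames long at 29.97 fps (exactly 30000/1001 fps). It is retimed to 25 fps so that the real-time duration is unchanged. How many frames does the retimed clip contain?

Target frames = source frames × (target rate / source rate) = 142800 × (25)/(30000/1001) = 142800 × 1001/1200 = 119119.

119119 frames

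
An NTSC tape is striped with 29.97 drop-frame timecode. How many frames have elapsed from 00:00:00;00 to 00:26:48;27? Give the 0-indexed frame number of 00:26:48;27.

As if non-drop at 30 labels/s: (0 × 3600 + 26 × 60 + 48) × 30 + 27 = 48267.
Minute boundaries passed: 26; those not divisible by 10: 26 − 2 = 24; dropped labels = 2 × 24 = 48.
Actual frame index = 48267 − 48 = 48219.

48219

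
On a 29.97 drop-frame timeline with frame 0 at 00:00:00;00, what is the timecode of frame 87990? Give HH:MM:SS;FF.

Each 10-minute DF block holds 10 × 60 × 30 − 9 × 2 = 17982 frames. 87990 ÷ 17982 → 4 full blocks, remainder 16062.
Within the partial block the first minute is 1800 frames and each further minute 1798, so 8 further minute boundaries passed. Total skipped labels = 18 × 4 + 2 × 8 = 88.
Non-drop label index = 87990 + 88 = 88078; at 30 labels/s that is 00:48:55:28, i.e. DF 00:48:55;28.

00:48:55;28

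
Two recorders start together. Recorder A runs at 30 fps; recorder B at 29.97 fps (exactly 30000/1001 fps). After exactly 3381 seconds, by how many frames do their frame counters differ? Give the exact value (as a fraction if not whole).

A emits 30 × 3381 = 101430 frames; B emits 30000/1001 × 3381 = 14490000/143.
Difference = 14490/143 frames (≈ 101.3287); B is behind A.

14490/143 frames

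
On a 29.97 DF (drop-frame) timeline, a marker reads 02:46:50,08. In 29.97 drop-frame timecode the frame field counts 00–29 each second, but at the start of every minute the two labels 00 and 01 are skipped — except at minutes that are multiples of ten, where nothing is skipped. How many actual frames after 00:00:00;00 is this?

As if non-drop at 30 labels/s: (2 × 3600 + 46 × 60 + 50) × 30 + 8 = 300308.
Minute boundaries passed: 166; those not divisible by 10: 166 − 16 = 150; dropped labels = 2 × 150 = 300.
Actual frame index = 300308 − 300 = 300008.

300008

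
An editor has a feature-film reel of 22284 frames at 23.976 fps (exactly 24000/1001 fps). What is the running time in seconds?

Running time = 22284 / (24000/1001) = 929.4285 s.

929.4285 seconds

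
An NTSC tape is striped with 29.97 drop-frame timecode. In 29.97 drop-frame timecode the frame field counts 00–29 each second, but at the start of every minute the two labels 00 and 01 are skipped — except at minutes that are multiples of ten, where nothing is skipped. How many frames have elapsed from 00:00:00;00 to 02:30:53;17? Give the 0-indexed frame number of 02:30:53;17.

271337

Complete 10-minute blocks: 15, each 17982 frames → 269730.
Remaining 0 whole minutes in the current block: 0 frames.
Within the current minute: 53 × 30 + 17 = 1607. Total = 269730 + 0 + 1607 = 271337.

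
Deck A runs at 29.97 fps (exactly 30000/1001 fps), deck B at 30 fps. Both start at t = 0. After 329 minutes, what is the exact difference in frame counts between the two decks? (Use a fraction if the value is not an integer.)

329 min = 19740 s.
A emits 30000/1001 × 19740 = 84600000/143 frames; B emits 30 × 19740 = 592200.
Difference = 84600/143 frames (≈ 591.6084); B is ahead of A.

84600/143 frames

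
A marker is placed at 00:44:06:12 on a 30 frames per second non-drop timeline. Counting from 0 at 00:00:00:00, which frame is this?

Total seconds to the label: (0 × 3600 + 44 × 60 + 6) = 2646.
Frame index = 2646 × 30 + 12 = 79392.

frame 79392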